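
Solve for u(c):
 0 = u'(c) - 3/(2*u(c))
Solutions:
 u(c) = -sqrt(C1 + 3*c)
 u(c) = sqrt(C1 + 3*c)


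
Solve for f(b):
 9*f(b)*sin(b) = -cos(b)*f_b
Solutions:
 f(b) = C1*cos(b)^9


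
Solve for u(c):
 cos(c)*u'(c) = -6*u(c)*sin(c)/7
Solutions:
 u(c) = C1*cos(c)^(6/7)


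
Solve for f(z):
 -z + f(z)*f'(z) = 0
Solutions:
 f(z) = -sqrt(C1 + z^2)
 f(z) = sqrt(C1 + z^2)


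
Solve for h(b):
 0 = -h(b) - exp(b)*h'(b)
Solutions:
 h(b) = C1*exp(exp(-b))


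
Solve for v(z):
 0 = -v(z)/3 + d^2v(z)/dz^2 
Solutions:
 v(z) = C1*exp(-sqrt(3)*z/3) + C2*exp(sqrt(3)*z/3)


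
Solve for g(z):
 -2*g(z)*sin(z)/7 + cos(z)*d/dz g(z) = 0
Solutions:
 g(z) = C1/cos(z)^(2/7)


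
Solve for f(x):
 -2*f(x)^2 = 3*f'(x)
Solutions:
 f(x) = 3/(C1 + 2*x)


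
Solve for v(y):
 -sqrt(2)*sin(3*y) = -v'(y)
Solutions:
 v(y) = C1 - sqrt(2)*cos(3*y)/3


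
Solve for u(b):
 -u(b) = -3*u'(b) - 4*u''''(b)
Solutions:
 u(b) = C1*exp(b*(-8/(1 + 3*sqrt(57))^(1/3) + (1 + 3*sqrt(57))^(1/3) + 4)/12)*sin(sqrt(3)*b*(8/(1 + 3*sqrt(57))^(1/3) + (1 + 3*sqrt(57))^(1/3))/12) + C2*exp(b*(-8/(1 + 3*sqrt(57))^(1/3) + (1 + 3*sqrt(57))^(1/3) + 4)/12)*cos(sqrt(3)*b*(8/(1 + 3*sqrt(57))^(1/3) + (1 + 3*sqrt(57))^(1/3))/12) + C3*exp(-b) + C4*exp(b*(-(1 + 3*sqrt(57))^(1/3) + 2 + 8/(1 + 3*sqrt(57))^(1/3))/6)


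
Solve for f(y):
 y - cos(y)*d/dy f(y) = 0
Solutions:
 f(y) = C1 + Integral(y/cos(y), y)


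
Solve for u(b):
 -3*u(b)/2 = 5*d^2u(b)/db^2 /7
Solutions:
 u(b) = C1*sin(sqrt(210)*b/10) + C2*cos(sqrt(210)*b/10)


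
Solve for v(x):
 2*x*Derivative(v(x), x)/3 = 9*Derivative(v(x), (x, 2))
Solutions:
 v(x) = C1 + C2*erfi(sqrt(3)*x/9)


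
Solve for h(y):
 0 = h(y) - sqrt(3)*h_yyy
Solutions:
 h(y) = C3*exp(3^(5/6)*y/3) + (C1*sin(3^(1/3)*y/2) + C2*cos(3^(1/3)*y/2))*exp(-3^(5/6)*y/6)


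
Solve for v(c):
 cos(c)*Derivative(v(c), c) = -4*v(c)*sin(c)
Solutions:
 v(c) = C1*cos(c)^4


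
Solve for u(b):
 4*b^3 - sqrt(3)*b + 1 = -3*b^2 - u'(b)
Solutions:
 u(b) = C1 - b^4 - b^3 + sqrt(3)*b^2/2 - b


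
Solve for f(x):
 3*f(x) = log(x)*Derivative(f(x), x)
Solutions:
 f(x) = C1*exp(3*li(x))


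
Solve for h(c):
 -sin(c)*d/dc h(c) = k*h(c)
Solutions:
 h(c) = C1*exp(k*(-log(cos(c) - 1) + log(cos(c) + 1))/2)


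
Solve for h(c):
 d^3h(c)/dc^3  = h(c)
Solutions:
 h(c) = C3*exp(c) + (C1*sin(sqrt(3)*c/2) + C2*cos(sqrt(3)*c/2))*exp(-c/2)


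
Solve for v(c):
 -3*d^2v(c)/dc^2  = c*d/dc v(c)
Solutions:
 v(c) = C1 + C2*erf(sqrt(6)*c/6)


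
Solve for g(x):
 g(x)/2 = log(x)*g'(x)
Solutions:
 g(x) = C1*exp(li(x)/2)


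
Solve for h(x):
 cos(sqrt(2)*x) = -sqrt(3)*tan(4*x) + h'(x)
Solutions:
 h(x) = C1 - sqrt(3)*log(cos(4*x))/4 + sqrt(2)*sin(sqrt(2)*x)/2


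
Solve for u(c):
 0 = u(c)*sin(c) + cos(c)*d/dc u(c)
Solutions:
 u(c) = C1*cos(c)


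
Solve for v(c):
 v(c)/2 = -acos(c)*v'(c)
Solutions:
 v(c) = C1*exp(-Integral(1/acos(c), c)/2)


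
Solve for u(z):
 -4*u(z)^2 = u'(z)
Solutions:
 u(z) = 1/(C1 + 4*z)


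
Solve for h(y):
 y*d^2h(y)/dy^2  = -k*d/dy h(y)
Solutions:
 h(y) = C1 + y^(1 - re(k))*(C2*sin(log(y)*Abs(im(k))) + C3*cos(log(y)*im(k)))


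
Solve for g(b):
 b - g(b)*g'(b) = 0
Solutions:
 g(b) = -sqrt(C1 + b^2)
 g(b) = sqrt(C1 + b^2)


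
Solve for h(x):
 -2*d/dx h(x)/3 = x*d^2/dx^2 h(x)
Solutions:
 h(x) = C1 + C2*x^(1/3)


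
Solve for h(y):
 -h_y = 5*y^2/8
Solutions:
 h(y) = C1 - 5*y^3/24


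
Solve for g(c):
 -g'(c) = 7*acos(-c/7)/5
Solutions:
 g(c) = C1 - 7*c*acos(-c/7)/5 - 7*sqrt(49 - c^2)/5


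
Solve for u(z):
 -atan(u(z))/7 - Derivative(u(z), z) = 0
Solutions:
 Integral(1/atan(_y), (_y, u(z))) = C1 - z/7


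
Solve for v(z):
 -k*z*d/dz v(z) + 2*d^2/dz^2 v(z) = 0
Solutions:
 v(z) = Piecewise((-sqrt(pi)*C1*erf(z*sqrt(-k)/2)/sqrt(-k) - C2, (k > 0) | (k < 0)), (-C1*z - C2, True))


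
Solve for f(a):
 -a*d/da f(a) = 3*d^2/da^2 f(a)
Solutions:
 f(a) = C1 + C2*erf(sqrt(6)*a/6)


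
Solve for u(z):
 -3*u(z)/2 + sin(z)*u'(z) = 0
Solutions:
 u(z) = C1*(cos(z) - 1)^(3/4)/(cos(z) + 1)^(3/4)


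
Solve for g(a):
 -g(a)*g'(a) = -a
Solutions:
 g(a) = -sqrt(C1 + a^2)
 g(a) = sqrt(C1 + a^2)


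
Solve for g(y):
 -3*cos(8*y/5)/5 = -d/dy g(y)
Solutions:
 g(y) = C1 + 3*sin(8*y/5)/8


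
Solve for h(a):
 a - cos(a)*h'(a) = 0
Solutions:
 h(a) = C1 + Integral(a/cos(a), a)


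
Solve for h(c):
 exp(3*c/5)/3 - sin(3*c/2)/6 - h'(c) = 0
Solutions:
 h(c) = C1 + 5*exp(3*c/5)/9 + cos(3*c/2)/9


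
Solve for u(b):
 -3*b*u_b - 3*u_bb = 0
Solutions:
 u(b) = C1 + C2*erf(sqrt(2)*b/2)


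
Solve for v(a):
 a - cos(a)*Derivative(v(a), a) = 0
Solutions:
 v(a) = C1 + Integral(a/cos(a), a)


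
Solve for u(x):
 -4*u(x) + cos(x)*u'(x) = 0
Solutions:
 u(x) = C1*(sin(x)^2 + 2*sin(x) + 1)/(sin(x)^2 - 2*sin(x) + 1)


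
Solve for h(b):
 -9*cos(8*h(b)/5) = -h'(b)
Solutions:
 -9*b - 5*log(sin(8*h(b)/5) - 1)/16 + 5*log(sin(8*h(b)/5) + 1)/16 = C1


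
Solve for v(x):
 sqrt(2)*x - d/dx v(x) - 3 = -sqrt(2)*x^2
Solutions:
 v(x) = C1 + sqrt(2)*x^3/3 + sqrt(2)*x^2/2 - 3*x


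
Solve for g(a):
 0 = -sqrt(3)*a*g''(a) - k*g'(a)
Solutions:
 g(a) = C1 + a^(-sqrt(3)*re(k)/3 + 1)*(C2*sin(sqrt(3)*log(a)*Abs(im(k))/3) + C3*cos(sqrt(3)*log(a)*im(k)/3))


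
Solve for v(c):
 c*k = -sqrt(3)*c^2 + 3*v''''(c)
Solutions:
 v(c) = C1 + C2*c + C3*c^2 + C4*c^3 + sqrt(3)*c^6/1080 + c^5*k/360


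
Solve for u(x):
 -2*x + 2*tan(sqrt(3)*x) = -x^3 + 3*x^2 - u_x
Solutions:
 u(x) = C1 - x^4/4 + x^3 + x^2 + 2*sqrt(3)*log(cos(sqrt(3)*x))/3


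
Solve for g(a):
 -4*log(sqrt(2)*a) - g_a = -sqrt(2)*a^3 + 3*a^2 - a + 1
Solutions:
 g(a) = C1 + sqrt(2)*a^4/4 - a^3 + a^2/2 - 4*a*log(a) - a*log(4) + 3*a


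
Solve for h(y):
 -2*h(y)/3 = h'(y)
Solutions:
 h(y) = C1*exp(-2*y/3)


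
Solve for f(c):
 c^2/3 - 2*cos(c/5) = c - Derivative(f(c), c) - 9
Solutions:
 f(c) = C1 - c^3/9 + c^2/2 - 9*c + 10*sin(c/5)


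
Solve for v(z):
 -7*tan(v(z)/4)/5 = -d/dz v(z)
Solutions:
 v(z) = -4*asin(C1*exp(7*z/20)) + 4*pi
 v(z) = 4*asin(C1*exp(7*z/20))


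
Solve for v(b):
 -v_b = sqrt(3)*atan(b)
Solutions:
 v(b) = C1 - sqrt(3)*(b*atan(b) - log(b^2 + 1)/2)


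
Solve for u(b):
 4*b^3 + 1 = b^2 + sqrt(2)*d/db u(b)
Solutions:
 u(b) = C1 + sqrt(2)*b^4/2 - sqrt(2)*b^3/6 + sqrt(2)*b/2


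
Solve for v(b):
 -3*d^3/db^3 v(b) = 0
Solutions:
 v(b) = C1 + C2*b + C3*b^2


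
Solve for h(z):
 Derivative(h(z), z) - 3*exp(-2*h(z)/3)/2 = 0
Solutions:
 h(z) = 3*log(-sqrt(C1 + 3*z)) - 3*log(3)/2
 h(z) = 3*log(C1 + 3*z)/2 - 3*log(3)/2


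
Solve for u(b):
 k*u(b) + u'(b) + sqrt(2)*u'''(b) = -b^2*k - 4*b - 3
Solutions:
 u(b) = C1*exp(b*(-6^(1/3)*(9*sqrt(2)*k + 2*sqrt(3)*sqrt(27*k^2/2 + sqrt(2)))^(1/3) + 2*2^(1/6)*3^(2/3)/(9*sqrt(2)*k + 2*sqrt(3)*sqrt(27*k^2/2 + sqrt(2)))^(1/3))/6) + C2*exp(b*(6^(1/3)*(9*sqrt(2)*k + 2*sqrt(3)*sqrt(27*k^2/2 + sqrt(2)))^(1/3)/12 - 2^(1/3)*3^(5/6)*I*(9*sqrt(2)*k + 2*sqrt(3)*sqrt(27*k^2/2 + sqrt(2)))^(1/3)/12 + 2*sqrt(2)/((-6^(1/3) + 2^(1/3)*3^(5/6)*I)*(9*sqrt(2)*k + 2*sqrt(3)*sqrt(27*k^2/2 + sqrt(2)))^(1/3)))) + C3*exp(b*(6^(1/3)*(9*sqrt(2)*k + 2*sqrt(3)*sqrt(27*k^2/2 + sqrt(2)))^(1/3)/12 + 2^(1/3)*3^(5/6)*I*(9*sqrt(2)*k + 2*sqrt(3)*sqrt(27*k^2/2 + sqrt(2)))^(1/3)/12 - 2*sqrt(2)/((6^(1/3) + 2^(1/3)*3^(5/6)*I)*(9*sqrt(2)*k + 2*sqrt(3)*sqrt(27*k^2/2 + sqrt(2)))^(1/3)))) - b^2 - 2*b/k - 3/k + 2/k^2


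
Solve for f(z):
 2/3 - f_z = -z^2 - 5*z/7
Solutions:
 f(z) = C1 + z^3/3 + 5*z^2/14 + 2*z/3


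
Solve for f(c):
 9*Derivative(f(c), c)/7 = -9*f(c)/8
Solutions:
 f(c) = C1*exp(-7*c/8)


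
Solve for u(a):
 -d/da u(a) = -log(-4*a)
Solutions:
 u(a) = C1 + a*log(-a) + a*(-1 + 2*log(2))


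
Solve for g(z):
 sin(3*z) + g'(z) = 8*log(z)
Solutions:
 g(z) = C1 + 8*z*log(z) - 8*z + cos(3*z)/3


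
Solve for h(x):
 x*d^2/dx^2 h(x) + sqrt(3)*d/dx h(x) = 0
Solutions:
 h(x) = C1 + C2*x^(1 - sqrt(3))


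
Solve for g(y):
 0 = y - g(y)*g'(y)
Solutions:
 g(y) = -sqrt(C1 + y^2)
 g(y) = sqrt(C1 + y^2)


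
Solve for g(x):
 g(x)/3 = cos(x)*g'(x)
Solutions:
 g(x) = C1*(sin(x) + 1)^(1/6)/(sin(x) - 1)^(1/6)


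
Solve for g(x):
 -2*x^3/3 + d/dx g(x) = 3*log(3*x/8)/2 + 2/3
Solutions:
 g(x) = C1 + x^4/6 + 3*x*log(x)/2 - 9*x*log(2)/2 - 5*x/6 + 3*x*log(3)/2


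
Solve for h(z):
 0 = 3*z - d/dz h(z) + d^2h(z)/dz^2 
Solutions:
 h(z) = C1 + C2*exp(z) + 3*z^2/2 + 3*z


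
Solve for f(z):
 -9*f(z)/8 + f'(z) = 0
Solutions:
 f(z) = C1*exp(9*z/8)


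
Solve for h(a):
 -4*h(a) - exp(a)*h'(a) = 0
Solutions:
 h(a) = C1*exp(4*exp(-a))


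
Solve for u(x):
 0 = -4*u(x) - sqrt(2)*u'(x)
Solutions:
 u(x) = C1*exp(-2*sqrt(2)*x)


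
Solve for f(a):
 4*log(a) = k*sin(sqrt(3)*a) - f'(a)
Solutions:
 f(a) = C1 - 4*a*log(a) + 4*a - sqrt(3)*k*cos(sqrt(3)*a)/3


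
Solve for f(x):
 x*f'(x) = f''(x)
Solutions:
 f(x) = C1 + C2*erfi(sqrt(2)*x/2)


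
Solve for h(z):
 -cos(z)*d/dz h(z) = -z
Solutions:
 h(z) = C1 + Integral(z/cos(z), z)


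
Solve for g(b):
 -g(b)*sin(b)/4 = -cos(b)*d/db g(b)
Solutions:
 g(b) = C1/cos(b)^(1/4)


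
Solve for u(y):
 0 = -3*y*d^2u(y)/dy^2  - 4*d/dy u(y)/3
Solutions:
 u(y) = C1 + C2*y^(5/9)


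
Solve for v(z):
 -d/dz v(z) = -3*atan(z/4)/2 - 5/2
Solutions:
 v(z) = C1 + 3*z*atan(z/4)/2 + 5*z/2 - 3*log(z^2 + 16)


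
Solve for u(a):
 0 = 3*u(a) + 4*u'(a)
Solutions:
 u(a) = C1*exp(-3*a/4)


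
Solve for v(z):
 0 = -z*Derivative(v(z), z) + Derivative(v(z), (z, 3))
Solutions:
 v(z) = C1 + Integral(C2*airyai(z) + C3*airybi(z), z)


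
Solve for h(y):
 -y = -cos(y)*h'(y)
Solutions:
 h(y) = C1 + Integral(y/cos(y), y)


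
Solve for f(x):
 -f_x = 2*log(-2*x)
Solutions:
 f(x) = C1 - 2*x*log(-x) + 2*x*(1 - log(2))


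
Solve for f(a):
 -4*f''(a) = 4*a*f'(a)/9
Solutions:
 f(a) = C1 + C2*erf(sqrt(2)*a/6)


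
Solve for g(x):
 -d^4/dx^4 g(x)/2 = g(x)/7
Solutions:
 g(x) = (C1*sin(14^(3/4)*x/14) + C2*cos(14^(3/4)*x/14))*exp(-14^(3/4)*x/14) + (C3*sin(14^(3/4)*x/14) + C4*cos(14^(3/4)*x/14))*exp(14^(3/4)*x/14)


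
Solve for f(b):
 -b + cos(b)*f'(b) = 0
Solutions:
 f(b) = C1 + Integral(b/cos(b), b)


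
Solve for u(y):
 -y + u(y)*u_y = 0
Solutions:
 u(y) = -sqrt(C1 + y^2)
 u(y) = sqrt(C1 + y^2)


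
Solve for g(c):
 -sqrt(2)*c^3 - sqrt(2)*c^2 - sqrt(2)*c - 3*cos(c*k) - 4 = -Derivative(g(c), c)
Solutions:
 g(c) = C1 + sqrt(2)*c^4/4 + sqrt(2)*c^3/3 + sqrt(2)*c^2/2 + 4*c + 3*sin(c*k)/k


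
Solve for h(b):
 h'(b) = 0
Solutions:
 h(b) = C1


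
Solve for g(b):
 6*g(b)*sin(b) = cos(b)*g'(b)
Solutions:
 g(b) = C1/cos(b)^6


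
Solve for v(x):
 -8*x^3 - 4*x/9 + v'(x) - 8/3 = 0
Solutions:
 v(x) = C1 + 2*x^4 + 2*x^2/9 + 8*x/3


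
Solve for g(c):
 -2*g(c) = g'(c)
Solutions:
 g(c) = C1*exp(-2*c)


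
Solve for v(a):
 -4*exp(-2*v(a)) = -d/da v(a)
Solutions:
 v(a) = log(-sqrt(C1 + 8*a))
 v(a) = log(C1 + 8*a)/2


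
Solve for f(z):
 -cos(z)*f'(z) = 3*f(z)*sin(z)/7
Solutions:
 f(z) = C1*cos(z)^(3/7)


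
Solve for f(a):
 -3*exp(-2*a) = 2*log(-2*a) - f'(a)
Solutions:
 f(a) = C1 + 2*a*log(-a) + 2*a*(-1 + log(2)) - 3*exp(-2*a)/2


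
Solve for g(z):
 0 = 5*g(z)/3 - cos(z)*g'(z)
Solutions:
 g(z) = C1*(sin(z) + 1)^(5/6)/(sin(z) - 1)^(5/6)


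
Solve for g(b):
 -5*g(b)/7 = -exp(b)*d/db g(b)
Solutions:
 g(b) = C1*exp(-5*exp(-b)/7)


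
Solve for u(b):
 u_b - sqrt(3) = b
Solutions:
 u(b) = C1 + b^2/2 + sqrt(3)*b


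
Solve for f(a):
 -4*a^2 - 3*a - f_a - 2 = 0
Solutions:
 f(a) = C1 - 4*a^3/3 - 3*a^2/2 - 2*a


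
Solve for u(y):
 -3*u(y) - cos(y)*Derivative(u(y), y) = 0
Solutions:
 u(y) = C1*(sin(y) - 1)^(3/2)/(sin(y) + 1)^(3/2)


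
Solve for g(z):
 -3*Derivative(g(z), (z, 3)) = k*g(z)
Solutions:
 g(z) = C1*exp(3^(2/3)*z*(-k)^(1/3)/3) + C2*exp(z*(-k)^(1/3)*(-3^(2/3) + 3*3^(1/6)*I)/6) + C3*exp(-z*(-k)^(1/3)*(3^(2/3) + 3*3^(1/6)*I)/6)


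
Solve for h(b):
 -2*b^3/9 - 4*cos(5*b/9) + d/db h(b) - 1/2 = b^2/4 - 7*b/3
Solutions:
 h(b) = C1 + b^4/18 + b^3/12 - 7*b^2/6 + b/2 + 36*sin(5*b/9)/5


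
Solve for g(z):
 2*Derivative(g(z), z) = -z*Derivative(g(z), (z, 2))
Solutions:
 g(z) = C1 + C2/z


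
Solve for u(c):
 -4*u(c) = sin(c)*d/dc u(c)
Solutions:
 u(c) = C1*(cos(c)^2 + 2*cos(c) + 1)/(cos(c)^2 - 2*cos(c) + 1)


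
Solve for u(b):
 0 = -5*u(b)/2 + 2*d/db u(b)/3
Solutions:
 u(b) = C1*exp(15*b/4)


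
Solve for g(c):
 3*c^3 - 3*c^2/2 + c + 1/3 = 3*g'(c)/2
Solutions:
 g(c) = C1 + c^4/2 - c^3/3 + c^2/3 + 2*c/9


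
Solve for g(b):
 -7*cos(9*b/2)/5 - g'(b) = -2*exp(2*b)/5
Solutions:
 g(b) = C1 + exp(2*b)/5 - 14*sin(9*b/2)/45


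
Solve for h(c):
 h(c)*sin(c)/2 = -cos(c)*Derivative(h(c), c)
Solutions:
 h(c) = C1*sqrt(cos(c))


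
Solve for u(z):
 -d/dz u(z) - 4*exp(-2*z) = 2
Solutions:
 u(z) = C1 - 2*z + 2*exp(-2*z)


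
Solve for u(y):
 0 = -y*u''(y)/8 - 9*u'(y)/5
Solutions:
 u(y) = C1 + C2/y^(67/5)


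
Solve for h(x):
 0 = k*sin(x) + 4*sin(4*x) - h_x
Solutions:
 h(x) = C1 - k*cos(x) - cos(4*x)


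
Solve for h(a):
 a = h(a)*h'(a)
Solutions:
 h(a) = -sqrt(C1 + a^2)
 h(a) = sqrt(C1 + a^2)


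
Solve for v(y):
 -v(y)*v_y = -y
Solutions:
 v(y) = -sqrt(C1 + y^2)
 v(y) = sqrt(C1 + y^2)


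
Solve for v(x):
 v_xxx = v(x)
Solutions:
 v(x) = C3*exp(x) + (C1*sin(sqrt(3)*x/2) + C2*cos(sqrt(3)*x/2))*exp(-x/2)


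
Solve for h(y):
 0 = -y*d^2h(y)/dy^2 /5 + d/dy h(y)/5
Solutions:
 h(y) = C1 + C2*y^2


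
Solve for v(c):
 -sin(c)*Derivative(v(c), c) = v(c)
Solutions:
 v(c) = C1*sqrt(cos(c) + 1)/sqrt(cos(c) - 1)


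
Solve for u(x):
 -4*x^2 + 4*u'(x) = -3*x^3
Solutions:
 u(x) = C1 - 3*x^4/16 + x^3/3


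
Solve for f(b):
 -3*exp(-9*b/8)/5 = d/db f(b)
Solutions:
 f(b) = C1 + 8*exp(-9*b/8)/15


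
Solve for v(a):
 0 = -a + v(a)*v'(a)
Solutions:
 v(a) = -sqrt(C1 + a^2)
 v(a) = sqrt(C1 + a^2)


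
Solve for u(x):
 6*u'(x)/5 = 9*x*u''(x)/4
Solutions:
 u(x) = C1 + C2*x^(23/15)


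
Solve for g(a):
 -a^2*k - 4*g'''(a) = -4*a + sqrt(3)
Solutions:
 g(a) = C1 + C2*a + C3*a^2 - a^5*k/240 + a^4/24 - sqrt(3)*a^3/24


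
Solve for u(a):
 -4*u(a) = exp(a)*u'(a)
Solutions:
 u(a) = C1*exp(4*exp(-a))


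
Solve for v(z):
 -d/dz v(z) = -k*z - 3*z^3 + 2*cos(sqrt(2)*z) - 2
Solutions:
 v(z) = C1 + k*z^2/2 + 3*z^4/4 + 2*z - sqrt(2)*sin(sqrt(2)*z)


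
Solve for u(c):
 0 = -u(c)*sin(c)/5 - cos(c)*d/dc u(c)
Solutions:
 u(c) = C1*cos(c)^(1/5)


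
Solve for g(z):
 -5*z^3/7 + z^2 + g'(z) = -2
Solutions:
 g(z) = C1 + 5*z^4/28 - z^3/3 - 2*z


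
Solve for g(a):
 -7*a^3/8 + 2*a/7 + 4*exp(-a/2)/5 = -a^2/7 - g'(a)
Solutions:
 g(a) = C1 + 7*a^4/32 - a^3/21 - a^2/7 + 8*exp(-a/2)/5


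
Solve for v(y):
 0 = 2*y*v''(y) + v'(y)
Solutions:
 v(y) = C1 + C2*sqrt(y)


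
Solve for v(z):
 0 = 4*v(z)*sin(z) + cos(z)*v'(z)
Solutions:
 v(z) = C1*cos(z)^4


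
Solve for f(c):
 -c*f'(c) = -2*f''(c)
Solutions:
 f(c) = C1 + C2*erfi(c/2)


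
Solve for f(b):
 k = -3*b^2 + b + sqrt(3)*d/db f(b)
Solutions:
 f(b) = C1 + sqrt(3)*b^3/3 - sqrt(3)*b^2/6 + sqrt(3)*b*k/3


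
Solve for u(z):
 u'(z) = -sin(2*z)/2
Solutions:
 u(z) = C1 + cos(2*z)/4


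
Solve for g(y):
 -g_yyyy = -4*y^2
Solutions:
 g(y) = C1 + C2*y + C3*y^2 + C4*y^3 + y^6/90


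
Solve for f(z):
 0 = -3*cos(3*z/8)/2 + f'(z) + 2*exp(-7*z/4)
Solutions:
 f(z) = C1 + 4*sin(3*z/8) + 8*exp(-7*z/4)/7


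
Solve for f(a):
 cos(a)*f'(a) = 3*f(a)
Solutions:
 f(a) = C1*(sin(a) + 1)^(3/2)/(sin(a) - 1)^(3/2)


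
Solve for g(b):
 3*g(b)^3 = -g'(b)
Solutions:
 g(b) = -sqrt(2)*sqrt(-1/(C1 - 3*b))/2
 g(b) = sqrt(2)*sqrt(-1/(C1 - 3*b))/2


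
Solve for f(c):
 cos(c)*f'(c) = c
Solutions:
 f(c) = C1 + Integral(c/cos(c), c)


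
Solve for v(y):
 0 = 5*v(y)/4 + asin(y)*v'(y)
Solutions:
 v(y) = C1*exp(-5*Integral(1/asin(y), y)/4)


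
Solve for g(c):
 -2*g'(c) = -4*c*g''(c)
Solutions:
 g(c) = C1 + C2*c^(3/2)


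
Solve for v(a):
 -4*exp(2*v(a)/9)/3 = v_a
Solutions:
 v(a) = 9*log(-sqrt(-1/(C1 - 4*a))) - 9*log(2) + 9*log(6)/2 + 9*log(3)
 v(a) = 9*log(-1/(C1 - 4*a))/2 - 9*log(2) + 9*log(6)/2 + 9*log(3)


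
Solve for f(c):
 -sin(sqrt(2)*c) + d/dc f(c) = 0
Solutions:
 f(c) = C1 - sqrt(2)*cos(sqrt(2)*c)/2


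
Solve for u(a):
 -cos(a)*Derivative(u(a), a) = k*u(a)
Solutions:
 u(a) = C1*exp(k*(log(sin(a) - 1) - log(sin(a) + 1))/2)


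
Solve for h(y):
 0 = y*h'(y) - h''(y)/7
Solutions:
 h(y) = C1 + C2*erfi(sqrt(14)*y/2)


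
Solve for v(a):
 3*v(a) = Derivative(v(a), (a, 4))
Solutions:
 v(a) = C1*exp(-3^(1/4)*a) + C2*exp(3^(1/4)*a) + C3*sin(3^(1/4)*a) + C4*cos(3^(1/4)*a)


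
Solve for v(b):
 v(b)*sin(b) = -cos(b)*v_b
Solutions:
 v(b) = C1*cos(b)


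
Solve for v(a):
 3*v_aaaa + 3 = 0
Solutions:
 v(a) = C1 + C2*a + C3*a^2 + C4*a^3 - a^4/24


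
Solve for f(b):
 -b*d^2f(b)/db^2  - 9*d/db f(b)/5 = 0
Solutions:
 f(b) = C1 + C2/b^(4/5)


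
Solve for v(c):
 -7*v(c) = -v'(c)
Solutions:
 v(c) = C1*exp(7*c)


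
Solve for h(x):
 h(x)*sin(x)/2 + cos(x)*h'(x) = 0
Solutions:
 h(x) = C1*sqrt(cos(x))


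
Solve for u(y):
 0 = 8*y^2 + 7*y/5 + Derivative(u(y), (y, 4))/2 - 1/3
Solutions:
 u(y) = C1 + C2*y + C3*y^2 + C4*y^3 - 2*y^6/45 - 7*y^5/300 + y^4/36


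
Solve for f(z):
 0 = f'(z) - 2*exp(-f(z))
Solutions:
 f(z) = log(C1 + 2*z)


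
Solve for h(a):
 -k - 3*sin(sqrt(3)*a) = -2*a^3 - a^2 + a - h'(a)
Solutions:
 h(a) = C1 - a^4/2 - a^3/3 + a^2/2 + a*k - sqrt(3)*cos(sqrt(3)*a)


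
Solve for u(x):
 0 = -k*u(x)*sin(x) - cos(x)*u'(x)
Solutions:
 u(x) = C1*exp(k*log(cos(x)))


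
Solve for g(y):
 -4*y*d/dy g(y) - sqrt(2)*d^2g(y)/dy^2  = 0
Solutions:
 g(y) = C1 + C2*erf(2^(1/4)*y)


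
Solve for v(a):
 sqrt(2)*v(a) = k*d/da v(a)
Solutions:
 v(a) = C1*exp(sqrt(2)*a/k)


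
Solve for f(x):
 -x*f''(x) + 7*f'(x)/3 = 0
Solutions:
 f(x) = C1 + C2*x^(10/3)


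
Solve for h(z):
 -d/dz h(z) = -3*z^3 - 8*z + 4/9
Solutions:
 h(z) = C1 + 3*z^4/4 + 4*z^2 - 4*z/9


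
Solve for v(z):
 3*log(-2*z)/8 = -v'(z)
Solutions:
 v(z) = C1 - 3*z*log(-z)/8 + 3*z*(1 - log(2))/8


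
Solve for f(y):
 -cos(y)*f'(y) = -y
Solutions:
 f(y) = C1 + Integral(y/cos(y), y)


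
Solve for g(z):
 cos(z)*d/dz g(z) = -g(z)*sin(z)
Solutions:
 g(z) = C1*cos(z)


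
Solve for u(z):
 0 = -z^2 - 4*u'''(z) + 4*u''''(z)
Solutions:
 u(z) = C1 + C2*z + C3*z^2 + C4*exp(z) - z^5/240 - z^4/48 - z^3/12


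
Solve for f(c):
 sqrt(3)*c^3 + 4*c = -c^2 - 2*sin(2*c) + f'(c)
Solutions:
 f(c) = C1 + sqrt(3)*c^4/4 + c^3/3 + 2*c^2 - cos(2*c)


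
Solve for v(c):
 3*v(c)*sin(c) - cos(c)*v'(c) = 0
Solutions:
 v(c) = C1/cos(c)^3


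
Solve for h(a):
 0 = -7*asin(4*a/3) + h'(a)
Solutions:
 h(a) = C1 + 7*a*asin(4*a/3) + 7*sqrt(9 - 16*a^2)/4


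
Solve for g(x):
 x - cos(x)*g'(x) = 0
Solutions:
 g(x) = C1 + Integral(x/cos(x), x)


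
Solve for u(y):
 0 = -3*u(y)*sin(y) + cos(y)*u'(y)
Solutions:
 u(y) = C1/cos(y)^3


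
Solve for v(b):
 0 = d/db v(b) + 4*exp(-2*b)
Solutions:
 v(b) = C1 + 2*exp(-2*b)


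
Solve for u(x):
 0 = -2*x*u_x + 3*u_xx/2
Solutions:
 u(x) = C1 + C2*erfi(sqrt(6)*x/3)


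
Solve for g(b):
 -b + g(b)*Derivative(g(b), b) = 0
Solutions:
 g(b) = -sqrt(C1 + b^2)
 g(b) = sqrt(C1 + b^2)


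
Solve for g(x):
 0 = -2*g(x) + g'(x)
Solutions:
 g(x) = C1*exp(2*x)


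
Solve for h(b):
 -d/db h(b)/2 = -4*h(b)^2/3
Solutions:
 h(b) = -3/(C1 + 8*b)


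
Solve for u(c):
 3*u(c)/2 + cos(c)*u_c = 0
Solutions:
 u(c) = C1*(sin(c) - 1)^(3/4)/(sin(c) + 1)^(3/4)


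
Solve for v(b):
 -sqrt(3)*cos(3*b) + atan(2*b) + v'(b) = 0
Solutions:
 v(b) = C1 - b*atan(2*b) + log(4*b^2 + 1)/4 + sqrt(3)*sin(3*b)/3


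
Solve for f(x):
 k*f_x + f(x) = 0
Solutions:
 f(x) = C1*exp(-x/k)


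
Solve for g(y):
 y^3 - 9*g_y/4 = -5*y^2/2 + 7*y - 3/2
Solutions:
 g(y) = C1 + y^4/9 + 10*y^3/27 - 14*y^2/9 + 2*y/3


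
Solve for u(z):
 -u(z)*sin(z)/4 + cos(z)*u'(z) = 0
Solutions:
 u(z) = C1/cos(z)^(1/4)


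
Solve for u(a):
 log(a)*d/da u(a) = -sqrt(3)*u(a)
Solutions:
 u(a) = C1*exp(-sqrt(3)*li(a))


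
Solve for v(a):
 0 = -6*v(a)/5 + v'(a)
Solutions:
 v(a) = C1*exp(6*a/5)


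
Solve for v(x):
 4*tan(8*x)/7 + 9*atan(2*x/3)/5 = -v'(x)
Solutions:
 v(x) = C1 - 9*x*atan(2*x/3)/5 + 27*log(4*x^2 + 9)/20 + log(cos(8*x))/14


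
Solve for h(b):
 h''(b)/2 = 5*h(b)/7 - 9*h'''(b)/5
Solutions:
 h(b) = C1*exp(-b*(35*35^(1/3)/(54*sqrt(26034) + 8713)^(1/3) + 70 + 35^(2/3)*(54*sqrt(26034) + 8713)^(1/3))/756)*sin(sqrt(3)*35^(1/3)*b*(-35^(1/3)*(54*sqrt(26034) + 8713)^(1/3) + 35/(54*sqrt(26034) + 8713)^(1/3))/756) + C2*exp(-b*(35*35^(1/3)/(54*sqrt(26034) + 8713)^(1/3) + 70 + 35^(2/3)*(54*sqrt(26034) + 8713)^(1/3))/756)*cos(sqrt(3)*35^(1/3)*b*(-35^(1/3)*(54*sqrt(26034) + 8713)^(1/3) + 35/(54*sqrt(26034) + 8713)^(1/3))/756) + C3*exp(b*(-35 + 35*35^(1/3)/(54*sqrt(26034) + 8713)^(1/3) + 35^(2/3)*(54*sqrt(26034) + 8713)^(1/3))/378)


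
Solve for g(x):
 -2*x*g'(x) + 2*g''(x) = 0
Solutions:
 g(x) = C1 + C2*erfi(sqrt(2)*x/2)


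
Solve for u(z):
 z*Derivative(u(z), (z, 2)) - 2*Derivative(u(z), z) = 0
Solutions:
 u(z) = C1 + C2*z^3


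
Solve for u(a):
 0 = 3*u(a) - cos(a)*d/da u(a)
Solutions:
 u(a) = C1*(sin(a) + 1)^(3/2)/(sin(a) - 1)^(3/2)


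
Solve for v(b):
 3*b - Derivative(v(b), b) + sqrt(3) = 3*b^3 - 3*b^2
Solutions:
 v(b) = C1 - 3*b^4/4 + b^3 + 3*b^2/2 + sqrt(3)*b


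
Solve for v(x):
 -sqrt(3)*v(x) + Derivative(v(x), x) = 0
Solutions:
 v(x) = C1*exp(sqrt(3)*x)


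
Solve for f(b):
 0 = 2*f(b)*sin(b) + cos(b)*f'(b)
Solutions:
 f(b) = C1*cos(b)^2


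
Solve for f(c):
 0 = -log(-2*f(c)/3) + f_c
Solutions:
 -Integral(1/(log(-_y) - log(3) + log(2)), (_y, f(c))) = C1 - c


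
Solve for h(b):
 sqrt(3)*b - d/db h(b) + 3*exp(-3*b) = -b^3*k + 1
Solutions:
 h(b) = C1 + b^4*k/4 + sqrt(3)*b^2/2 - b - exp(-3*b)


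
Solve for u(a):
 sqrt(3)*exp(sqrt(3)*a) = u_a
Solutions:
 u(a) = C1 + exp(sqrt(3)*a)


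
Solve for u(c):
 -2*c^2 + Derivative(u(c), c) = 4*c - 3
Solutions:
 u(c) = C1 + 2*c^3/3 + 2*c^2 - 3*c


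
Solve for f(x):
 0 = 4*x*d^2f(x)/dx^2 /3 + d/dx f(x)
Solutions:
 f(x) = C1 + C2*x^(1/4)


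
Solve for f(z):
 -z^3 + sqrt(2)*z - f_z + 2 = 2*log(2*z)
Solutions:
 f(z) = C1 - z^4/4 + sqrt(2)*z^2/2 - 2*z*log(z) - z*log(4) + 4*z


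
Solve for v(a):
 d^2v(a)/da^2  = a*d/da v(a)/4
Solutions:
 v(a) = C1 + C2*erfi(sqrt(2)*a/4)


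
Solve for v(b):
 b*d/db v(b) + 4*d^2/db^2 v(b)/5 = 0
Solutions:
 v(b) = C1 + C2*erf(sqrt(10)*b/4)


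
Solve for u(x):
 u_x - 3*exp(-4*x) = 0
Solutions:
 u(x) = C1 - 3*exp(-4*x)/4


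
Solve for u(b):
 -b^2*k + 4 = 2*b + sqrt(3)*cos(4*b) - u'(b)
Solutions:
 u(b) = C1 + b^3*k/3 + b^2 - 4*b + sqrt(3)*sin(4*b)/4


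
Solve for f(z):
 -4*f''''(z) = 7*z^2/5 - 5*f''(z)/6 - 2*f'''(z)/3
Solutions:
 f(z) = C1 + C2*z + C3*exp(z*(1 - sqrt(31))/12) + C4*exp(z*(1 + sqrt(31))/12) + 7*z^4/50 - 56*z^3/125 + 5712*z^2/625


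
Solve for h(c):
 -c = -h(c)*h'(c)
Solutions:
 h(c) = -sqrt(C1 + c^2)
 h(c) = sqrt(C1 + c^2)


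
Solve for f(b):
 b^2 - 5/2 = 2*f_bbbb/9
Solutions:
 f(b) = C1 + C2*b + C3*b^2 + C4*b^3 + b^6/80 - 15*b^4/32


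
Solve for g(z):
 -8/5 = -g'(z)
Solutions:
 g(z) = C1 + 8*z/5


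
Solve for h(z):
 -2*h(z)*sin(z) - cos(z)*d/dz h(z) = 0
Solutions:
 h(z) = C1*cos(z)^2


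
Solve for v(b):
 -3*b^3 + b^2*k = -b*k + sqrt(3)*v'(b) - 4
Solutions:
 v(b) = C1 - sqrt(3)*b^4/4 + sqrt(3)*b^3*k/9 + sqrt(3)*b^2*k/6 + 4*sqrt(3)*b/3


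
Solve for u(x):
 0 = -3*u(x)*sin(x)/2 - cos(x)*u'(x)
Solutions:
 u(x) = C1*cos(x)^(3/2)


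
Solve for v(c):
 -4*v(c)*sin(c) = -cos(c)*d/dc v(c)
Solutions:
 v(c) = C1/cos(c)^4


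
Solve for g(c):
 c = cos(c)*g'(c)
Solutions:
 g(c) = C1 + Integral(c/cos(c), c)


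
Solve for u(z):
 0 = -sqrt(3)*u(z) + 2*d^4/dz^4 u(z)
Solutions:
 u(z) = C1*exp(-2^(3/4)*3^(1/8)*z/2) + C2*exp(2^(3/4)*3^(1/8)*z/2) + C3*sin(2^(3/4)*3^(1/8)*z/2) + C4*cos(2^(3/4)*3^(1/8)*z/2)


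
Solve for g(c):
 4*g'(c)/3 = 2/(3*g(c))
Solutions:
 g(c) = -sqrt(C1 + c)
 g(c) = sqrt(C1 + c)


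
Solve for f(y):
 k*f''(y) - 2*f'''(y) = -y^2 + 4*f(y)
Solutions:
 f(y) = C1*exp(y*(-k^2/(-k^3/8 + sqrt(-k^6 + (216 - k^3)^2)/8 + 27)^(1/3) + 2*k - 4*(-k^3/8 + sqrt(-k^6 + (216 - k^3)^2)/8 + 27)^(1/3))/12) + C2*exp(y*(-k^2/((-1 + sqrt(3)*I)*(-k^3/8 + sqrt(-k^6 + (216 - k^3)^2)/8 + 27)^(1/3)) + k + (-k^3/8 + sqrt(-k^6 + (216 - k^3)^2)/8 + 27)^(1/3) - sqrt(3)*I*(-k^3/8 + sqrt(-k^6 + (216 - k^3)^2)/8 + 27)^(1/3))/6) + C3*exp(y*(k^2/((1 + sqrt(3)*I)*(-k^3/8 + sqrt(-k^6 + (216 - k^3)^2)/8 + 27)^(1/3)) + k + (-k^3/8 + sqrt(-k^6 + (216 - k^3)^2)/8 + 27)^(1/3) + sqrt(3)*I*(-k^3/8 + sqrt(-k^6 + (216 - k^3)^2)/8 + 27)^(1/3))/6) + k/8 + y^2/4


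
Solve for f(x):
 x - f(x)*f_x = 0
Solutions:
 f(x) = -sqrt(C1 + x^2)
 f(x) = sqrt(C1 + x^2)


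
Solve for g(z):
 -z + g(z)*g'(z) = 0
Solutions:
 g(z) = -sqrt(C1 + z^2)
 g(z) = sqrt(C1 + z^2)


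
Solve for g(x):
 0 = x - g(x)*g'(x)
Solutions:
 g(x) = -sqrt(C1 + x^2)
 g(x) = sqrt(C1 + x^2)


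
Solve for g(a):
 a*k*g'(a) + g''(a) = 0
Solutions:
 g(a) = Piecewise((-sqrt(2)*sqrt(pi)*C1*erf(sqrt(2)*a*sqrt(k)/2)/(2*sqrt(k)) - C2, (k > 0) | (k < 0)), (-C1*a - C2, True))


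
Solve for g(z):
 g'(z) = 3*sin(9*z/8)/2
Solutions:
 g(z) = C1 - 4*cos(9*z/8)/3


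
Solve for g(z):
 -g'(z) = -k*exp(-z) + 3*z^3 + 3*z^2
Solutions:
 g(z) = C1 - k*exp(-z) - 3*z^4/4 - z^3


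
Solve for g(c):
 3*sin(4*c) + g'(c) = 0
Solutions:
 g(c) = C1 + 3*cos(4*c)/4


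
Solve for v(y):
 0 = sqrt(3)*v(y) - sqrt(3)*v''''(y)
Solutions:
 v(y) = C1*exp(-y) + C2*exp(y) + C3*sin(y) + C4*cos(y)


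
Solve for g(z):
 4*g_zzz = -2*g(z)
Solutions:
 g(z) = C3*exp(-2^(2/3)*z/2) + (C1*sin(2^(2/3)*sqrt(3)*z/4) + C2*cos(2^(2/3)*sqrt(3)*z/4))*exp(2^(2/3)*z/4)


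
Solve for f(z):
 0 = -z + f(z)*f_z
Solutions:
 f(z) = -sqrt(C1 + z^2)
 f(z) = sqrt(C1 + z^2)


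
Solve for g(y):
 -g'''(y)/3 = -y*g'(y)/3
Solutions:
 g(y) = C1 + Integral(C2*airyai(y) + C3*airybi(y), y)


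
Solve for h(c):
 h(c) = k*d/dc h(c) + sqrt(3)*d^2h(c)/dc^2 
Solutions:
 h(c) = C1*exp(sqrt(3)*c*(-k + sqrt(k^2 + 4*sqrt(3)))/6) + C2*exp(-sqrt(3)*c*(k + sqrt(k^2 + 4*sqrt(3)))/6)


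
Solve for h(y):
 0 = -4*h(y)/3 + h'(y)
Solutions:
 h(y) = C1*exp(4*y/3)


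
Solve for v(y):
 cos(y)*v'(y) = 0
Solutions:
 v(y) = C1


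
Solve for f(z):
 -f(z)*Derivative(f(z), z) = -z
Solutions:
 f(z) = -sqrt(C1 + z^2)
 f(z) = sqrt(C1 + z^2)


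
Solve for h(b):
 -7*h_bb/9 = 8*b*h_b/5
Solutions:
 h(b) = C1 + C2*erf(6*sqrt(35)*b/35)


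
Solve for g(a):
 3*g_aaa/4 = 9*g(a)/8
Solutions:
 g(a) = C3*exp(2^(2/3)*3^(1/3)*a/2) + (C1*sin(2^(2/3)*3^(5/6)*a/4) + C2*cos(2^(2/3)*3^(5/6)*a/4))*exp(-2^(2/3)*3^(1/3)*a/4)


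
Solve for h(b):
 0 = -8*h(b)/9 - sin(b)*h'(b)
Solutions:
 h(b) = C1*(cos(b) + 1)^(4/9)/(cos(b) - 1)^(4/9)


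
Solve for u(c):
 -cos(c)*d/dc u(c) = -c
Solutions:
 u(c) = C1 + Integral(c/cos(c), c)


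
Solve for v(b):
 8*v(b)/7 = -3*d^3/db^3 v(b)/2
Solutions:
 v(b) = C3*exp(-2*2^(1/3)*21^(2/3)*b/21) + (C1*sin(2^(1/3)*3^(1/6)*7^(2/3)*b/7) + C2*cos(2^(1/3)*3^(1/6)*7^(2/3)*b/7))*exp(2^(1/3)*21^(2/3)*b/21)


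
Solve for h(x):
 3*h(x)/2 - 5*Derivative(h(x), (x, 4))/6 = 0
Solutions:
 h(x) = C1*exp(-sqrt(3)*5^(3/4)*x/5) + C2*exp(sqrt(3)*5^(3/4)*x/5) + C3*sin(sqrt(3)*5^(3/4)*x/5) + C4*cos(sqrt(3)*5^(3/4)*x/5)


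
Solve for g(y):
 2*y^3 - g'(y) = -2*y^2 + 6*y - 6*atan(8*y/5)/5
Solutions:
 g(y) = C1 + y^4/2 + 2*y^3/3 - 3*y^2 + 6*y*atan(8*y/5)/5 - 3*log(64*y^2 + 25)/8


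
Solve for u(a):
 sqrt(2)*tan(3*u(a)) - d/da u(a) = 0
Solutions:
 u(a) = -asin(C1*exp(3*sqrt(2)*a))/3 + pi/3
 u(a) = asin(C1*exp(3*sqrt(2)*a))/3


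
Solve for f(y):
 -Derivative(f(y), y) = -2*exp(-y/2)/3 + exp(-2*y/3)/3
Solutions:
 f(y) = C1 - 4*exp(-y/2)/3 + exp(-2*y/3)/2


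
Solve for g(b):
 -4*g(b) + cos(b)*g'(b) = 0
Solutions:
 g(b) = C1*(sin(b)^2 + 2*sin(b) + 1)/(sin(b)^2 - 2*sin(b) + 1)


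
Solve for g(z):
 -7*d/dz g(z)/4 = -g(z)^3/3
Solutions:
 g(z) = -sqrt(42)*sqrt(-1/(C1 + 4*z))/2
 g(z) = sqrt(42)*sqrt(-1/(C1 + 4*z))/2


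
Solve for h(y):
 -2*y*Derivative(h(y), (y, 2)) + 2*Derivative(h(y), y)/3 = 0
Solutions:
 h(y) = C1 + C2*y^(4/3)


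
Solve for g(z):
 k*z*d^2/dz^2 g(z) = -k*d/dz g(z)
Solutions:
 g(z) = C1 + C2*log(z)


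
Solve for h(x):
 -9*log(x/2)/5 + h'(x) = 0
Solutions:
 h(x) = C1 + 9*x*log(x)/5 - 9*x/5 - 9*x*log(2)/5


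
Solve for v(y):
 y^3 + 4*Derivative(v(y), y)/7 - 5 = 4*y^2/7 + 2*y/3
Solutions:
 v(y) = C1 - 7*y^4/16 + y^3/3 + 7*y^2/12 + 35*y/4


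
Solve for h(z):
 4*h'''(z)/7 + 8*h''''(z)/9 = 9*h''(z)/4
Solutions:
 h(z) = C1 + C2*z + C3*exp(9*z*(-2 + sqrt(102))/56) + C4*exp(-9*z*(2 + sqrt(102))/56)


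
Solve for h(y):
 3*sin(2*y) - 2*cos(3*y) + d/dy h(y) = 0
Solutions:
 h(y) = C1 + 2*sin(3*y)/3 + 3*cos(2*y)/2


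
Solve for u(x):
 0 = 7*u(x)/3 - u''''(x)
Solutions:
 u(x) = C1*exp(-3^(3/4)*7^(1/4)*x/3) + C2*exp(3^(3/4)*7^(1/4)*x/3) + C3*sin(3^(3/4)*7^(1/4)*x/3) + C4*cos(3^(3/4)*7^(1/4)*x/3)


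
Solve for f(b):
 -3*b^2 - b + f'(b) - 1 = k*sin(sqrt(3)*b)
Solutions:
 f(b) = C1 + b^3 + b^2/2 + b - sqrt(3)*k*cos(sqrt(3)*b)/3


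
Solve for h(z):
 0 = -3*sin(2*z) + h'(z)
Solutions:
 h(z) = C1 - 3*cos(2*z)/2


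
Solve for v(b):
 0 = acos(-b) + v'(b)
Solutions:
 v(b) = C1 - b*acos(-b) - sqrt(1 - b^2)


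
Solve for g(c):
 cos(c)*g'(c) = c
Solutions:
 g(c) = C1 + Integral(c/cos(c), c)


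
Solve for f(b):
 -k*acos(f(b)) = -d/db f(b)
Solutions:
 Integral(1/acos(_y), (_y, f(b))) = C1 + b*k


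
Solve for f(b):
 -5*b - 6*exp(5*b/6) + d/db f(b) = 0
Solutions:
 f(b) = C1 + 5*b^2/2 + 36*exp(5*b/6)/5


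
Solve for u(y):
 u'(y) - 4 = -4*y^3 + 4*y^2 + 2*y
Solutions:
 u(y) = C1 - y^4 + 4*y^3/3 + y^2 + 4*y


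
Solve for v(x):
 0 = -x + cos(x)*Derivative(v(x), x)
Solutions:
 v(x) = C1 + Integral(x/cos(x), x)


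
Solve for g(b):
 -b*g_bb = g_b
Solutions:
 g(b) = C1 + C2*log(b)


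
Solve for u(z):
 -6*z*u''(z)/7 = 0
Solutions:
 u(z) = C1 + C2*z


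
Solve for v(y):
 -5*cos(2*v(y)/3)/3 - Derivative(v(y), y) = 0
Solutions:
 5*y/3 - 3*log(sin(2*v(y)/3) - 1)/4 + 3*log(sin(2*v(y)/3) + 1)/4 = C1


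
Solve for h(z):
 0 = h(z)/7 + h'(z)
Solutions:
 h(z) = C1*exp(-z/7)


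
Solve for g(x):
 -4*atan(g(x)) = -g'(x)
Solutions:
 Integral(1/atan(_y), (_y, g(x))) = C1 + 4*x


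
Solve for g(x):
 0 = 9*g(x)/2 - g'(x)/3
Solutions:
 g(x) = C1*exp(27*x/2)


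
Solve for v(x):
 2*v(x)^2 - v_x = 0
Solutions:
 v(x) = -1/(C1 + 2*x)


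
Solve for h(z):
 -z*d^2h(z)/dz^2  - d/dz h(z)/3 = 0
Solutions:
 h(z) = C1 + C2*z^(2/3)


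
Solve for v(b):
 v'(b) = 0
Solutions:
 v(b) = C1


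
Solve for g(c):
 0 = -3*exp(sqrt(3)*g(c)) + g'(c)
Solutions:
 g(c) = sqrt(3)*(2*log(-1/(C1 + 3*c)) - log(3))/6


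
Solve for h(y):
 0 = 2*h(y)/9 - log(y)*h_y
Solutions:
 h(y) = C1*exp(2*li(y)/9)


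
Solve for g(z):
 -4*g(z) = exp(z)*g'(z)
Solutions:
 g(z) = C1*exp(4*exp(-z))


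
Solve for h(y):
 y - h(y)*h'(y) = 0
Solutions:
 h(y) = -sqrt(C1 + y^2)
 h(y) = sqrt(C1 + y^2)


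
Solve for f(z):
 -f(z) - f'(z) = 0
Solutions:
 f(z) = C1*exp(-z)


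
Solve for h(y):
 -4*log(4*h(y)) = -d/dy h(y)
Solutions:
 -Integral(1/(log(_y) + 2*log(2)), (_y, h(y)))/4 = C1 - y


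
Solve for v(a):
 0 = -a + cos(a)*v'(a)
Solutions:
 v(a) = C1 + Integral(a/cos(a), a)


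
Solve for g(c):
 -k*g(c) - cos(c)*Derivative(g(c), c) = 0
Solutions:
 g(c) = C1*exp(k*(log(sin(c) - 1) - log(sin(c) + 1))/2)


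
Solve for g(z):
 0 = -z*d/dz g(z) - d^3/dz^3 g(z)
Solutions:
 g(z) = C1 + Integral(C2*airyai(-z) + C3*airybi(-z), z)


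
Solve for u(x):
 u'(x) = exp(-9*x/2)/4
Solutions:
 u(x) = C1 - exp(-9*x/2)/18


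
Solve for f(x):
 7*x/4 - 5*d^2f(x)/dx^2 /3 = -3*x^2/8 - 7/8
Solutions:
 f(x) = C1 + C2*x + 3*x^4/160 + 7*x^3/40 + 21*x^2/80


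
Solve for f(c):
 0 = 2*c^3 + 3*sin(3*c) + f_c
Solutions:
 f(c) = C1 - c^4/2 + cos(3*c)


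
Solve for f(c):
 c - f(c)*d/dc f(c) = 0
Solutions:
 f(c) = -sqrt(C1 + c^2)
 f(c) = sqrt(C1 + c^2)


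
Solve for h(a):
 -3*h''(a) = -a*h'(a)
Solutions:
 h(a) = C1 + C2*erfi(sqrt(6)*a/6)


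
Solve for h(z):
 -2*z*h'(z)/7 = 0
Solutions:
 h(z) = C1


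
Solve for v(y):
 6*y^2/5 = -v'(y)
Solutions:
 v(y) = C1 - 2*y^3/5


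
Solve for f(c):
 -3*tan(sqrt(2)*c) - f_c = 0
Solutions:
 f(c) = C1 + 3*sqrt(2)*log(cos(sqrt(2)*c))/2


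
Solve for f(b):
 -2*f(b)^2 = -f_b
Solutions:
 f(b) = -1/(C1 + 2*b)


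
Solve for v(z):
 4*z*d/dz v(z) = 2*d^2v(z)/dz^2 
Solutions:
 v(z) = C1 + C2*erfi(z)


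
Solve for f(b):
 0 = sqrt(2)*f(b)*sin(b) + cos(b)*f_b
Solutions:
 f(b) = C1*cos(b)^(sqrt(2))


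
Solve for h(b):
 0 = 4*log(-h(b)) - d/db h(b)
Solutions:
 -li(-h(b)) = C1 + 4*b


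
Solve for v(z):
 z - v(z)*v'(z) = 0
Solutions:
 v(z) = -sqrt(C1 + z^2)
 v(z) = sqrt(C1 + z^2)


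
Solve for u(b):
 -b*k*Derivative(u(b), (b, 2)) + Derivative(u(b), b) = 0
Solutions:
 u(b) = C1 + b^(((re(k) + 1)*re(k) + im(k)^2)/(re(k)^2 + im(k)^2))*(C2*sin(log(b)*Abs(im(k))/(re(k)^2 + im(k)^2)) + C3*cos(log(b)*im(k)/(re(k)^2 + im(k)^2)))


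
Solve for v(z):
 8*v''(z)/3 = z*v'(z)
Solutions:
 v(z) = C1 + C2*erfi(sqrt(3)*z/4)


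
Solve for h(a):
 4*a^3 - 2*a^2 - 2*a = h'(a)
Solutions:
 h(a) = C1 + a^4 - 2*a^3/3 - a^2


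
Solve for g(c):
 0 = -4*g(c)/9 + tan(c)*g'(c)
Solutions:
 g(c) = C1*sin(c)^(4/9)


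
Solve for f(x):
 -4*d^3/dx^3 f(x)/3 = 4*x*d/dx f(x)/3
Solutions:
 f(x) = C1 + Integral(C2*airyai(-x) + C3*airybi(-x), x)


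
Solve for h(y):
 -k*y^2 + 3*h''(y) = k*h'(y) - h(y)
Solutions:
 h(y) = C1*exp(y*(k - sqrt(k^2 - 12))/6) + C2*exp(y*(k + sqrt(k^2 - 12))/6) + 2*k^3 + 2*k^2*y + k*y^2 - 6*k


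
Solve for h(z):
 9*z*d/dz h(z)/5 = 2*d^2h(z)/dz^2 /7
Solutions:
 h(z) = C1 + C2*erfi(3*sqrt(35)*z/10)


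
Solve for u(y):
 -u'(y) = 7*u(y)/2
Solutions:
 u(y) = C1*exp(-7*y/2)


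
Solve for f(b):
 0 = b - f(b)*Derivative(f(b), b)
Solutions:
 f(b) = -sqrt(C1 + b^2)
 f(b) = sqrt(C1 + b^2)


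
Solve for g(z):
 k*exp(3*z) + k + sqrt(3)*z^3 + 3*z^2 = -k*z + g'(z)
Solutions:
 g(z) = C1 + k*z^2/2 + k*z + k*exp(3*z)/3 + sqrt(3)*z^4/4 + z^3


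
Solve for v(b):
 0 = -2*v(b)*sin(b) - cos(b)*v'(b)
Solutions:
 v(b) = C1*cos(b)^2


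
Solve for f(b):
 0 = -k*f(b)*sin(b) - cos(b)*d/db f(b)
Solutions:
 f(b) = C1*exp(k*log(cos(b)))


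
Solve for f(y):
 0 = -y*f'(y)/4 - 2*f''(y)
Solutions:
 f(y) = C1 + C2*erf(y/4)


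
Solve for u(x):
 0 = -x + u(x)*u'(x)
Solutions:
 u(x) = -sqrt(C1 + x^2)
 u(x) = sqrt(C1 + x^2)


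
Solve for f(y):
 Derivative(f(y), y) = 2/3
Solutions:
 f(y) = C1 + 2*y/3


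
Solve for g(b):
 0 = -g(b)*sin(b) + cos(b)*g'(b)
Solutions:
 g(b) = C1/cos(b)


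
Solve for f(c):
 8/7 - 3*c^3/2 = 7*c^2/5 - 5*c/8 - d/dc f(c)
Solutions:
 f(c) = C1 + 3*c^4/8 + 7*c^3/15 - 5*c^2/16 - 8*c/7


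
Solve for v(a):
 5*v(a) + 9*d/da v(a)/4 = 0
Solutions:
 v(a) = C1*exp(-20*a/9)


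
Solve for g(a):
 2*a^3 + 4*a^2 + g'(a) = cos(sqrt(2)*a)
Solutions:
 g(a) = C1 - a^4/2 - 4*a^3/3 + sqrt(2)*sin(sqrt(2)*a)/2


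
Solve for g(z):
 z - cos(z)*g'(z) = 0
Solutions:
 g(z) = C1 + Integral(z/cos(z), z)


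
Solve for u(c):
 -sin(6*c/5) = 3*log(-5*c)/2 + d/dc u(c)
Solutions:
 u(c) = C1 - 3*c*log(-c)/2 - 3*c*log(5)/2 + 3*c/2 + 5*cos(6*c/5)/6


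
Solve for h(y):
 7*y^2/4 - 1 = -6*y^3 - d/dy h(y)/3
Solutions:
 h(y) = C1 - 9*y^4/2 - 7*y^3/4 + 3*y


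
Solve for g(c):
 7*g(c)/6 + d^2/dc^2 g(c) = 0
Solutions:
 g(c) = C1*sin(sqrt(42)*c/6) + C2*cos(sqrt(42)*c/6)


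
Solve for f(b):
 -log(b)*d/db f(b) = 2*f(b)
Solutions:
 f(b) = C1*exp(-2*li(b))


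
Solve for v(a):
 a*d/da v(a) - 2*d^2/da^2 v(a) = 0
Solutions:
 v(a) = C1 + C2*erfi(a/2)


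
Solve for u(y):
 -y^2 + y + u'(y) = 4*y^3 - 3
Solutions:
 u(y) = C1 + y^4 + y^3/3 - y^2/2 - 3*y


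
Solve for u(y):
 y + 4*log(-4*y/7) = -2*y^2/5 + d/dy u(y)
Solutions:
 u(y) = C1 + 2*y^3/15 + y^2/2 + 4*y*log(-y) + 4*y*(-log(7) - 1 + 2*log(2))


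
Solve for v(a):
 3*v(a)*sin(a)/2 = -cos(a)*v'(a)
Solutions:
 v(a) = C1*cos(a)^(3/2)


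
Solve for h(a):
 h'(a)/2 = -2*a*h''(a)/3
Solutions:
 h(a) = C1 + C2*a^(1/4)


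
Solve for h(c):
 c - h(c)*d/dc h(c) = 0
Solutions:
 h(c) = -sqrt(C1 + c^2)
 h(c) = sqrt(C1 + c^2)


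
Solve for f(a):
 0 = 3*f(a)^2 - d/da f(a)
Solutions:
 f(a) = -1/(C1 + 3*a)


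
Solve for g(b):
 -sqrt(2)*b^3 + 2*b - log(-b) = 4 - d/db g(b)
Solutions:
 g(b) = C1 + sqrt(2)*b^4/4 - b^2 + b*log(-b) + 3*b


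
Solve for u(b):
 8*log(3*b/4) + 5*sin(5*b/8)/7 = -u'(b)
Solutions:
 u(b) = C1 - 8*b*log(b) - 8*b*log(3) + 8*b + 16*b*log(2) + 8*cos(5*b/8)/7


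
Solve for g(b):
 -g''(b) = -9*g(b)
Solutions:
 g(b) = C1*exp(-3*b) + C2*exp(3*b)


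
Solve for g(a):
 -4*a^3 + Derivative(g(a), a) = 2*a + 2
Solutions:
 g(a) = C1 + a^4 + a^2 + 2*a


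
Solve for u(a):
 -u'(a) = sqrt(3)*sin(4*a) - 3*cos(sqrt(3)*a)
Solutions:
 u(a) = C1 + sqrt(3)*sin(sqrt(3)*a) + sqrt(3)*cos(4*a)/4


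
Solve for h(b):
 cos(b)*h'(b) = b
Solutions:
 h(b) = C1 + Integral(b/cos(b), b)


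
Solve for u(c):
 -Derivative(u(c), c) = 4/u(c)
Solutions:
 u(c) = -sqrt(C1 - 8*c)
 u(c) = sqrt(C1 - 8*c)


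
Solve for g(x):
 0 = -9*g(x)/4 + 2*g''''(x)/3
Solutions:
 g(x) = C1*exp(-2^(1/4)*3^(3/4)*x/2) + C2*exp(2^(1/4)*3^(3/4)*x/2) + C3*sin(2^(1/4)*3^(3/4)*x/2) + C4*cos(2^(1/4)*3^(3/4)*x/2)


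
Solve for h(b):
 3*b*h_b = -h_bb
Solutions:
 h(b) = C1 + C2*erf(sqrt(6)*b/2)


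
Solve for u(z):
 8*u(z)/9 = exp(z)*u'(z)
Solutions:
 u(z) = C1*exp(-8*exp(-z)/9)


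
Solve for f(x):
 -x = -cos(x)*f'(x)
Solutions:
 f(x) = C1 + Integral(x/cos(x), x)


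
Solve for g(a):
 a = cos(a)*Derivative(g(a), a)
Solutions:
 g(a) = C1 + Integral(a/cos(a), a)


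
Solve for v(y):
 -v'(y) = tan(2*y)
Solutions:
 v(y) = C1 + log(cos(2*y))/2


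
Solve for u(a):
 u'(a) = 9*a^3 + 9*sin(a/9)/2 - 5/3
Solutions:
 u(a) = C1 + 9*a^4/4 - 5*a/3 - 81*cos(a/9)/2


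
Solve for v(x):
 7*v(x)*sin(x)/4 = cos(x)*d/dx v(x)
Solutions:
 v(x) = C1/cos(x)^(7/4)


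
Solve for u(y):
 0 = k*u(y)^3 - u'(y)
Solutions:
 u(y) = -sqrt(2)*sqrt(-1/(C1 + k*y))/2
 u(y) = sqrt(2)*sqrt(-1/(C1 + k*y))/2


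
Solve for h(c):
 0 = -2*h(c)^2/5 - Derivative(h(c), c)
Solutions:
 h(c) = 5/(C1 + 2*c)


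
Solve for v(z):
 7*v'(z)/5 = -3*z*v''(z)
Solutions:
 v(z) = C1 + C2*z^(8/15)


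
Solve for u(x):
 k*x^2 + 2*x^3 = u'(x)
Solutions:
 u(x) = C1 + k*x^3/3 + x^4/2


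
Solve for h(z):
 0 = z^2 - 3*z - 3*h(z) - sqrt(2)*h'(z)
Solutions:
 h(z) = C1*exp(-3*sqrt(2)*z/2) + z^2/3 - z - 2*sqrt(2)*z/9 + 4/27 + sqrt(2)/3
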